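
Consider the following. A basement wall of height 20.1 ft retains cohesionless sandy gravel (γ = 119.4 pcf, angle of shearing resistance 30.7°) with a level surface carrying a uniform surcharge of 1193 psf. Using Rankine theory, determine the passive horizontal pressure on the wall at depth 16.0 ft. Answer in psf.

9580 psf

K_p = (1 + sin φ)/(1 − sin φ) = 3.086.
σ_v = γz + q = 119.4 × 16.0 + 1193 = 3103 psf.
σ_h = K_p σ_v = 3.086 × 3103 = 9578 psf.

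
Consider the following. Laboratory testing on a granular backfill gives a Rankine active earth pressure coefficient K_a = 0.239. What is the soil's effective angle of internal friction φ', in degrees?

K_a = tan²(45° − φ/2) ⇒ 45° − φ/2 = arctan(√0.239) = 26.05°.
φ = 2(45° − 26.05°) = 37.89°.

37.9°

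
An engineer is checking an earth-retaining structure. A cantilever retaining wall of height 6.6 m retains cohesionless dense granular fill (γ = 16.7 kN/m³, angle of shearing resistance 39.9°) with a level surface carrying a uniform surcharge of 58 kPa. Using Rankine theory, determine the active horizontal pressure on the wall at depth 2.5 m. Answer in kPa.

K_a = (1 − sin φ)/(1 + sin φ) = 0.2184.
σ_v = γz + q = 16.7 × 2.5 + 58 = 99.75 kPa.
σ_h = K_a σ_v = 0.2184 × 99.75 = 21.79 kPa.

21.8 kPa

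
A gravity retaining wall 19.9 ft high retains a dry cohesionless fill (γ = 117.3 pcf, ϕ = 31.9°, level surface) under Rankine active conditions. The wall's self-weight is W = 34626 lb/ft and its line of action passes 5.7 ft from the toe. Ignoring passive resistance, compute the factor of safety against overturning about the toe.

4.15

K_a = tan²(45° − 31.9°/2) = 0.3085.
P_a = ½K_aγH² = 0.5×0.3085×117.3×19.9² = 7166 lb/ft, acting at H/3 = 6.633 ft above the base.
Overturning moment M_o = P_a × H/3 = 7166 × 6.633 = 47530.
Resisting moment M_r = W × 5.7 = 34626 × 5.7 = 197400.
FS_overturning = M_r/M_o = 197400/47530 = 4.152.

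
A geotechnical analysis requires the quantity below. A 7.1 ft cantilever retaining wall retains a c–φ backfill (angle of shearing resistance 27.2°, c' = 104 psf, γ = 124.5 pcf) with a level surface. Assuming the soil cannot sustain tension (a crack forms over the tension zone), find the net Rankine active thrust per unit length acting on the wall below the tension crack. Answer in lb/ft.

442 lb/ft

K_a = 0.3726; √K_a = 0.6104.
Tension-crack depth z_c = 2c/(γ√K_a) = 2×104/(124.5×0.6104) = 2.737 ft.
σ_a at base = K_a γ H − 2c√K_a = 0.3726×124.5×7.1 − 2×104×0.6104 = 202.4 psf.
P_a = ½ × 202.4 × (H − z_c) = 0.5×202.4×4.363 = 441.5 lb/ft.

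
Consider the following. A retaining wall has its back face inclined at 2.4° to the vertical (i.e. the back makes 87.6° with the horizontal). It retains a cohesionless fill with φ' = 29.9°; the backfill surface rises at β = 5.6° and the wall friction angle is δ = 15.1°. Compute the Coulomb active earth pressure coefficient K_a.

K_a = sin²(α+φ) / [sin²α · sin(α−δ) · (1 + √{sin(φ+δ)sin(φ−β) / (sin(α−δ)sin(α+β))})²].
With α = 87.6°, φ = 29.9°, δ = 15.1°, β = 5.6°: K_a = 0.3427.

0.343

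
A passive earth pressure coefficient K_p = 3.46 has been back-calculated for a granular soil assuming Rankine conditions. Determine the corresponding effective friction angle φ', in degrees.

K_p = (1+sin φ)/(1−sin φ) ⇒ sin φ = (K_p − 1)/(K_p + 1) = 0.5516.
φ = arcsin(0.5516) = 33.47°.

33.5°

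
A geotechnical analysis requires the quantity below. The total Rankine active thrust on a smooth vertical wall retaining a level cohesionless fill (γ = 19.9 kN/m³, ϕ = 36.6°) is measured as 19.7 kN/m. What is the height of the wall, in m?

2.80 m

K_a = 0.2530. P_a = ½ K_a γ H² ⇒ H = √(2P_a/(K_a γ)).
H = √(2×19.7/(0.2530×19.9)) = 2.798 m.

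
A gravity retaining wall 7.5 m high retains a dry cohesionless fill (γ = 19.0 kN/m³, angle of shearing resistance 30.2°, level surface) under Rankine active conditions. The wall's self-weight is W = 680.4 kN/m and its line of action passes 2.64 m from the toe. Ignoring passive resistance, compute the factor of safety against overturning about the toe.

4.07

K_a = tan²(45° − 30.2°/2) = 0.3307.
P_a = ½K_aγH² = 0.5×0.3307×19.0×7.5² = 176.7 kN/m, acting at H/3 = 2.500 m above the base.
Overturning moment M_o = P_a × H/3 = 176.7 × 2.500 = 441.7.
Resisting moment M_r = W × 2.64 = 680.4 × 2.64 = 1796.
FS_overturning = M_r/M_o = 1796/441.7 = 4.066.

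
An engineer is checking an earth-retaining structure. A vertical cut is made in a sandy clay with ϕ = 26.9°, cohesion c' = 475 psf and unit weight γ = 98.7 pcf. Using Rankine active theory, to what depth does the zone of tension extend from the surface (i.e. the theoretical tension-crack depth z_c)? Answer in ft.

15.7 ft

K_a = tan²(45° − 26.9°/2) = 0.3770; √K_a = 0.6140.
The active pressure is zero where K_a γ z = 2c√K_a, so z_c = 2c/(γ√K_a) = 2×475/(98.7×0.6140) = 15.68 ft.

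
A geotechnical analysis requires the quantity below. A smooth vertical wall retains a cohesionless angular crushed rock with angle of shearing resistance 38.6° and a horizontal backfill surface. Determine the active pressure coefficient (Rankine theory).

0.232

K_a = (1 − sin φ)/(1 + sin φ) = (1 − sin 38.6°)/(1 + sin 38.6°) = 0.2316.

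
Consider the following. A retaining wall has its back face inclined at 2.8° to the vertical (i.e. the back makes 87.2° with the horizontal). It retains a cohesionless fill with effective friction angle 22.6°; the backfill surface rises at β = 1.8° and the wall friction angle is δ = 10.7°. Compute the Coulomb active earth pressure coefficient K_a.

K_a = sin²(α+φ) / [sin²α · sin(α−δ) · (1 + √{sin(φ+δ)sin(φ−β) / (sin(α−δ)sin(α+β))})²].
With α = 87.2°, φ = 22.6°, δ = 10.7°, β = 1.8°: K_a = 0.4354.

0.435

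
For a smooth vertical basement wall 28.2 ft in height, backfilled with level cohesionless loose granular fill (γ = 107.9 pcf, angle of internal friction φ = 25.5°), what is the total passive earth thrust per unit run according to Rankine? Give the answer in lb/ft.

108000 lb/ft

K_p = tan²(45° + φ/2) = 2.512.
P_p = ½ K_p γ H² = 0.5 × 2.512 × 107.9 × 28.2² = 107800 lb/ft.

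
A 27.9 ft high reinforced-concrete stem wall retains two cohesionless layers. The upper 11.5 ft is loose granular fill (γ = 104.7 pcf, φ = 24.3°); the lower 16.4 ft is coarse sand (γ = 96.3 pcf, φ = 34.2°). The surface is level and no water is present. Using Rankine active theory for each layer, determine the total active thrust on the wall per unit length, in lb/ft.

K_a1 = tan²(45°−24.3°/2) = 0.4169; K_a2 = tan²(45°−34.2°/2) = 0.2803.
Layer 1: σ at base = K_a1 γ₁ h₁ = 502.0 psf; P₁ = ½×502.0×11.5 = 2886.
Layer 2: σ_v at top = γ₁h₁ = 1204; σ_h top = K_a2×1204 = 337.5; σ_h base = K_a2×(1204+96.3×16.4) = 780.3.
P₂ = ½(337.5+780.3)×16.4 = 9166. Total P_a = 2886+9166 = 12050 lb/ft.

12100 lb/ft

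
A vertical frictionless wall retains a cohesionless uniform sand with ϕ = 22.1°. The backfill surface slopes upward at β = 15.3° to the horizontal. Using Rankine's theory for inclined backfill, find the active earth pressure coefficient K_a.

0.545

K_a = cos β · (cos β − √(cos²β − cos²φ)) / (cos β + √(cos²β − cos²φ)).
cos β = 0.9646, cos φ = 0.9265, √(cos²β − cos²φ) = 0.2682.
K_a = 0.9646 × (0.9646 − 0.2682)/(0.9646 + 0.2682) = 0.5449.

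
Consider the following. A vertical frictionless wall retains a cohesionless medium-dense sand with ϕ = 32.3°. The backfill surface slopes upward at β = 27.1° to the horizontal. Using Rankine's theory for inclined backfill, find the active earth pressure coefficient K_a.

K_a = cos β · (cos β − √(cos²β − cos²φ)) / (cos β + √(cos²β − cos²φ)).
cos β = 0.8902, cos φ = 0.8453, √(cos²β − cos²φ) = 0.2793.
K_a = 0.8902 × (0.8902 − 0.2793)/(0.8902 + 0.2793) = 0.4650.

0.465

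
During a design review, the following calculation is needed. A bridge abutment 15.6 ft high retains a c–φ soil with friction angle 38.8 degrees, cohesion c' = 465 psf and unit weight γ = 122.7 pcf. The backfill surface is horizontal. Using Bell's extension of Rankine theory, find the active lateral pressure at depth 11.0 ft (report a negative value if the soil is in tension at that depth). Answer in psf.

-136 psf

K_a = (1 − sin φ)/(1 + sin φ) = 0.2296.
σ_a = K_a γ z − 2c√K_a = 0.2296×122.7×11.0 − 2×465×0.4791 = -135.8 psf.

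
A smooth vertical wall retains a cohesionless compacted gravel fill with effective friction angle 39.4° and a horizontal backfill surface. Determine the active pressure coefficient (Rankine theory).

0.223

K_a = (1 − sin φ)/(1 + sin φ) = (1 − sin 39.4°)/(1 + sin 39.4°) = 0.2234.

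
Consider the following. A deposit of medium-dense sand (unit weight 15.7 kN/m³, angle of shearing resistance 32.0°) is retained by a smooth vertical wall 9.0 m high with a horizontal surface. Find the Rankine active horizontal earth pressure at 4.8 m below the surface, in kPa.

K_a = (1 − sin φ)/(1 + sin φ) = 0.3073.
σ_h = K_a γ z = 0.3073 × 15.7 × 4.8 = 23.16 kPa.

23.2 kPa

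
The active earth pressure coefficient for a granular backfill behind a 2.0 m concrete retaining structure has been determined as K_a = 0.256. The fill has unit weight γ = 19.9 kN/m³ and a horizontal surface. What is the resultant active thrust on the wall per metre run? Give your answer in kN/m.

P = ½ K_a γ H² = 0.5 × 0.256 × 19.9 × 2.0² = 10.19 kN/m.

10.2 kN/m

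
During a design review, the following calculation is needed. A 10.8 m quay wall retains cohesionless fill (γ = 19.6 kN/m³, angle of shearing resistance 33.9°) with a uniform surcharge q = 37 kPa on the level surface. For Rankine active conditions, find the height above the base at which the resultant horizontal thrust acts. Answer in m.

4.07 m

K_a = 0.2839.
Triangular part P₁ = ½K_aγH² = 324.5 at H/3 = 3.600 m; rectangular part P₂ = K_a q H = 113.4 at H/2 = 5.400 m.
ȳ = (P₁·3.600 + P₂·5.400)/(P₁+P₂) = 4.066 m.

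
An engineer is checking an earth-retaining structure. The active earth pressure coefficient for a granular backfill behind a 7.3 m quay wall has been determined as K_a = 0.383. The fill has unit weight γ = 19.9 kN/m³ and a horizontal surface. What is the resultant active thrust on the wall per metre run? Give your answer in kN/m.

203 kN/m

P = ½ K_a γ H² = 0.5 × 0.383 × 19.9 × 7.3² = 203.1 kN/m.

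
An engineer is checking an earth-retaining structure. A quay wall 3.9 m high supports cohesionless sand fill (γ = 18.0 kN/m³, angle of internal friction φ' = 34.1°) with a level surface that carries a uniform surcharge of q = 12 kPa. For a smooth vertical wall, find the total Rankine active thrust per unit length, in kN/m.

K_a = tan²(45° − φ/2) = 0.2815.
Soil triangle: ½ K_a γ H² = 0.5×0.2815×18.0×3.9² = 38.54 kN/m.
Surcharge rectangle: K_a q H = 0.2815×12×3.9 = 13.18 kN/m.
Total = 38.54 + 13.18 = 51.71 kN/m.

51.7 kN/m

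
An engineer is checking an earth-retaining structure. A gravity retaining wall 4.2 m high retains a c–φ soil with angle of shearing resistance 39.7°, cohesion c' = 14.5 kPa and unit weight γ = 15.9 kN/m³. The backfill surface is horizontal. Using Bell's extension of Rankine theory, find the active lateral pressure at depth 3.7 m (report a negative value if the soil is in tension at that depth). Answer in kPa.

-0.648 kPa

K_a = (1 − sin φ)/(1 + sin φ) = 0.2204.
σ_a = K_a γ z − 2c√K_a = 0.2204×15.9×3.7 − 2×14.5×0.4695 = -0.6476 kPa.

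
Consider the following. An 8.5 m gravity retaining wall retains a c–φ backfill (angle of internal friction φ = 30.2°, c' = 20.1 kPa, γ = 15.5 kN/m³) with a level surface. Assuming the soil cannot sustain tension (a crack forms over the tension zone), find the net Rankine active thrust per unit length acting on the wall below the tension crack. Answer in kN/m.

K_a = 0.3307; √K_a = 0.5750.
Tension-crack depth z_c = 2c/(γ√K_a) = 2×20.1/(15.5×0.5750) = 4.510 m.
σ_a at base = K_a γ H − 2c√K_a = 0.3307×15.5×8.5 − 2×20.1×0.5750 = 20.45 kPa.
P_a = ½ × 20.45 × (H − z_c) = 0.5×20.45×3.990 = 40.79 kN/m.

40.8 kN/m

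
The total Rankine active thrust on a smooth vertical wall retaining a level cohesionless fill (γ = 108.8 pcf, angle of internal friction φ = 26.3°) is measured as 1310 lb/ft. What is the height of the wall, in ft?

7.90 ft

K_a = 0.3859. P_a = ½ K_a γ H² ⇒ H = √(2P_a/(K_a γ)).
H = √(2×1310/(0.3859×108.8)) = 7.899 ft.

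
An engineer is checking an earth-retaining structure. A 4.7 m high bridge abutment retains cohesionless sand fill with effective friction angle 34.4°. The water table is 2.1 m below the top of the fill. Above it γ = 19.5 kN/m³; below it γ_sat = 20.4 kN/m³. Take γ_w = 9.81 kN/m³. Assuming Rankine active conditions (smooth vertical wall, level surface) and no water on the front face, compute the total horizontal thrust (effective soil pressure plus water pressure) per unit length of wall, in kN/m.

84.7 kN/m

K_a = tan²(45° − φ/2) = 0.2780.
γ' = 20.4 − 9.81 = 10.59 kN/m³. Depth below WT = 2.6 m.
σ'_h at WT = K_a γ d_w = 11.38 kPa; at base = 11.38 + K_a γ' × 2.6 = 19.04 kPa.
P₁ (0–2.1 m) = ½×11.38×2.1 = 11.95. P₂ (2.1–4.7 m) = ½(11.38+19.04)×2.6 = 39.55.
P_w = ½ γ_w h₂² = 0.5×9.81×2.6² = 33.16. Total = 11.95+39.55+33.16 = 84.66 kN/m.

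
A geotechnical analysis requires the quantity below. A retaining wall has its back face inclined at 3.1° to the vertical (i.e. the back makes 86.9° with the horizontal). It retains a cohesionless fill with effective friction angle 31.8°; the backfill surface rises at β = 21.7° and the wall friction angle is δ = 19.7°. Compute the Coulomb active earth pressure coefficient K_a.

0.429

K_a = sin²(α+φ) / [sin²α · sin(α−δ) · (1 + √{sin(φ+δ)sin(φ−β) / (sin(α−δ)sin(α+β))})²].
With α = 86.9°, φ = 31.8°, δ = 19.7°, β = 21.7°: K_a = 0.4293.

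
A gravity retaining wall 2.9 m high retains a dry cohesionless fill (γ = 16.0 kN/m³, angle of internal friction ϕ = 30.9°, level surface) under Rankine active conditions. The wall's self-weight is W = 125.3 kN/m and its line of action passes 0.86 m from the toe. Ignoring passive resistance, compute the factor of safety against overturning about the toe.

K_a = tan²(45° − 30.9°/2) = 0.3214.
P_a = ½K_aγH² = 0.5×0.3214×16.0×2.9² = 21.62 kN/m, acting at H/3 = 0.9667 m above the base.
Overturning moment M_o = P_a × H/3 = 21.62 × 0.9667 = 20.90.
Resisting moment M_r = W × 0.86 = 125.3 × 0.86 = 107.8.
FS_overturning = M_r/M_o = 107.8/20.90 = 5.155.

5.16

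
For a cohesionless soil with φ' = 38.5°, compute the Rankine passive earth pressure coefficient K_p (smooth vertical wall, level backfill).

4.30

K_p = (1 + sin φ)/(1 − sin φ) = tan²(45° + 38.5°/2) = 4.298.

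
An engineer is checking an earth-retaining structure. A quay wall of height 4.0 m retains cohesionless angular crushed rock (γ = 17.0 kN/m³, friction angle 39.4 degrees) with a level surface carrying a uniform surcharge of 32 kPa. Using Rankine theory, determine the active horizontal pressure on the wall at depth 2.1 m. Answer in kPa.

15.1 kPa

K_a = (1 − sin φ)/(1 + sin φ) = 0.2234.
σ_v = γz + q = 17.0 × 2.1 + 32 = 67.70 kPa.
σ_h = K_a σ_v = 0.2234 × 67.70 = 15.13 kPa.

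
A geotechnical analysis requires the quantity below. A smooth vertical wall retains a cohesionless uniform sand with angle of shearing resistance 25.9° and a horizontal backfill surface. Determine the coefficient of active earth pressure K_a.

0.392

K_a = (1 − sin φ)/(1 + sin φ) = (1 − sin 25.9°)/(1 + sin 25.9°) = 0.3920.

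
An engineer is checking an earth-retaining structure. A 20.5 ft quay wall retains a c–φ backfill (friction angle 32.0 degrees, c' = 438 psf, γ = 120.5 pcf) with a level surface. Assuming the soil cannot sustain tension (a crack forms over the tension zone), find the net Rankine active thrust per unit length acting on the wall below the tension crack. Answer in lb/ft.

K_a = 0.3073; √K_a = 0.5543.
Tension-crack depth z_c = 2c/(γ√K_a) = 2×438/(120.5×0.5543) = 13.11 ft.
σ_a at base = K_a γ H − 2c√K_a = 0.3073×120.5×20.5 − 2×438×0.5543 = 273.4 psf.
P_a = ½ × 273.4 × (H − z_c) = 0.5×273.4×7.385 = 1010 lb/ft.

1010 lb/ft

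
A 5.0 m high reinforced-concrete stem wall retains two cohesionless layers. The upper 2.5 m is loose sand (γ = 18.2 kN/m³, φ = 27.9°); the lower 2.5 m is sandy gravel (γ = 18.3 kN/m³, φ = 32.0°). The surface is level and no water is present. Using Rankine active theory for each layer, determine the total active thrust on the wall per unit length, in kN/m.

73.1 kN/m

K_a1 = tan²(45°−27.9°/2) = 0.3625; K_a2 = tan²(45°−32.0°/2) = 0.3073.
Layer 1: σ at base = K_a1 γ₁ h₁ = 16.49 kPa; P₁ = ½×16.49×2.5 = 20.62.
Layer 2: σ_v at top = γ₁h₁ = 45.50; σ_h top = K_a2×45.50 = 13.98; σ_h base = K_a2×(45.50+18.3×2.5) = 28.04.
P₂ = ½(13.98+28.04)×2.5 = 52.52. Total P_a = 20.62+52.52 = 73.14 kN/m.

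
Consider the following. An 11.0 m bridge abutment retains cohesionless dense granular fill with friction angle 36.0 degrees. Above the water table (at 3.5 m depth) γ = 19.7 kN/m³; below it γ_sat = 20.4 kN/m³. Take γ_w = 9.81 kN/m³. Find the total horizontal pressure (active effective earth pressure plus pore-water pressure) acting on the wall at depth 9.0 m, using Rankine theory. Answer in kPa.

87.0 kPa

K_a = (1 − sin φ)/(1 + sin φ) = 0.2596.
γ' = 20.4 − 9.81 = 10.59 kN/m³.
Effective vertical stress at 9.0 m: σ'_v = 19.7×3.5 + 10.59×5.50 = 127.2 kPa.
σ'_h = K_a σ'_v = 0.2596 × 127.2 = 33.02 kPa; u = γ_w × 5.50 = 53.96 kPa.
Total σ_h = 33.02 + 53.96 = 86.98 kPa.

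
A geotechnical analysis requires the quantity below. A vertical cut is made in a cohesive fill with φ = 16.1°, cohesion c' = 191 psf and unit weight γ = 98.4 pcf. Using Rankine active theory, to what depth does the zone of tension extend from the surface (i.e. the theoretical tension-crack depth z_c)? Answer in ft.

5.16 ft

K_a = tan²(45° − 16.1°/2) = 0.5658; √K_a = 0.7522.
The active pressure is zero where K_a γ z = 2c√K_a, so z_c = 2c/(γ√K_a) = 2×191/(98.4×0.7522) = 5.161 ft.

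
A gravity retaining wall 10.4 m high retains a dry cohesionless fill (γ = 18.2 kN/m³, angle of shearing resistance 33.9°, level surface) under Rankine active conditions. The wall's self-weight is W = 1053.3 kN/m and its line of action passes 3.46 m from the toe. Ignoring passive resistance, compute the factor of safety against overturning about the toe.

K_a = tan²(45° − 33.9°/2) = 0.2839.
P_a = ½K_aγH² = 0.5×0.2839×18.2×10.4² = 279.4 kN/m, acting at H/3 = 3.467 m above the base.
Overturning moment M_o = P_a × H/3 = 279.4 × 3.467 = 968.7.
Resisting moment M_r = W × 3.46 = 1053.3 × 3.46 = 3644.
FS_overturning = M_r/M_o = 3644/968.7 = 3.762.

3.76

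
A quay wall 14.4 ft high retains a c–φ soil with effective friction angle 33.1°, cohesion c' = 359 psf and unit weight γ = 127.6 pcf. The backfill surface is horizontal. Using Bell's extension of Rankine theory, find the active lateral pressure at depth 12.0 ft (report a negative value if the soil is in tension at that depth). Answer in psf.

60.5 psf

K_a = (1 − sin φ)/(1 + sin φ) = 0.2936.
σ_a = K_a γ z − 2c√K_a = 0.2936×127.6×12.0 − 2×359×0.5418 = 60.49 psf.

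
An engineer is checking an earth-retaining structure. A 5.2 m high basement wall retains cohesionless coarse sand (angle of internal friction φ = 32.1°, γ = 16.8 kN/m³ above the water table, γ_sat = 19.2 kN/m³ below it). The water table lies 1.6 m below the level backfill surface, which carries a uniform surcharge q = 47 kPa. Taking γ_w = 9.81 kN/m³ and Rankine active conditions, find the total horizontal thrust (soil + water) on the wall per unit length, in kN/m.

193 kN/m

K_a = tan²(45° − φ/2) = 0.3060.
γ' = 19.2 − 9.81 = 9.390 kN/m³. h₂ = H − d_w = 3.6 m.
σ'_h: at surface K_a·q = 14.38; at WT K_a(q+γd_w) = 22.61; at base K_a(q+γd_w+γ'h₂) = 32.95 kPa.
P₁ = ½(14.38+22.61)×1.6 = 29.59; P₂ = ½(22.61+32.95)×3.6 = 100.0; P_w = ½γ_w h₂² = 63.57.
Total = 29.59+100.0+63.57 = 193.2 kN/m.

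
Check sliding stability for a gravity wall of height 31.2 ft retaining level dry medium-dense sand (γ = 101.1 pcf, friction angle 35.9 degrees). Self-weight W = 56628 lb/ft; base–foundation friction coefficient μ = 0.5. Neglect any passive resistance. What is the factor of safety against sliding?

K_a = tan²(45° − 35.9°/2) = 0.2607.
P_a = ½K_aγH² = 0.5×0.2607×101.1×31.2² = 12830 lb/ft, acting at H/3 = 10.40 ft above the base.
FS_sliding = μW / P_a = 0.5×56628 / 12830 = 2.207.

2.21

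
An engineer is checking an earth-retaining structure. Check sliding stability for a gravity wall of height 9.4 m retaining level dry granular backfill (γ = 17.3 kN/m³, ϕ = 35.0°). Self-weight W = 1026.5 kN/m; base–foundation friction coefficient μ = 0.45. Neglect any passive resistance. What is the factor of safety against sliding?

K_a = tan²(45° − 35.0°/2) = 0.2710.
P_a = ½K_aγH² = 0.5×0.2710×17.3×9.4² = 207.1 kN/m, acting at H/3 = 3.133 m above the base.
FS_sliding = μW / P_a = 0.45×1026.5 / 207.1 = 2.230.

2.23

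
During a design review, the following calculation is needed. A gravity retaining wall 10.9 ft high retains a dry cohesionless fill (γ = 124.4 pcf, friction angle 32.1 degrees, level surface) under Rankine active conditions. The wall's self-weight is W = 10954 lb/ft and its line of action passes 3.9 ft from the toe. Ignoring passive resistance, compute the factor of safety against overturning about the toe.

K_a = tan²(45° − 32.1°/2) = 0.3060.
P_a = ½K_aγH² = 0.5×0.3060×124.4×10.9² = 2261 lb/ft, acting at H/3 = 3.633 ft above the base.
Overturning moment M_o = P_a × H/3 = 2261 × 3.633 = 8216.
Resisting moment M_r = W × 3.9 = 10954 × 3.9 = 42720.
FS_overturning = M_r/M_o = 42720/8216 = 5.200.

5.20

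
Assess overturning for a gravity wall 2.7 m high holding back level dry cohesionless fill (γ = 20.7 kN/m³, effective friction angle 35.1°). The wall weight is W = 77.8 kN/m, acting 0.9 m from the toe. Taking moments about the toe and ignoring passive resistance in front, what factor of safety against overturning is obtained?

K_a = tan²(45° − 35.1°/2) = 0.2698.
P_a = ½K_aγH² = 0.5×0.2698×20.7×2.7² = 20.36 kN/m, acting at H/3 = 0.9000 m above the base.
Overturning moment M_o = P_a × H/3 = 20.36 × 0.9000 = 18.32.
Resisting moment M_r = W × 0.9 = 77.8 × 0.9 = 70.02.
FS_overturning = M_r/M_o = 70.02/18.32 = 3.821.

3.82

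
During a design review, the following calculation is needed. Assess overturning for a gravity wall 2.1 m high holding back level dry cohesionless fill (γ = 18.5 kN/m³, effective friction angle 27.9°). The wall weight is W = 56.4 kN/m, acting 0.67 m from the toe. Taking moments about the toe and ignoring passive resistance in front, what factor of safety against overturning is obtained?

3.65

K_a = tan²(45° − 27.9°/2) = 0.3625.
P_a = ½K_aγH² = 0.5×0.3625×18.5×2.1² = 14.79 kN/m, acting at H/3 = 0.7000 m above the base.
Overturning moment M_o = P_a × H/3 = 14.79 × 0.7000 = 10.35.
Resisting moment M_r = W × 0.67 = 56.4 × 0.67 = 37.79.
FS_overturning = M_r/M_o = 37.79/10.35 = 3.651.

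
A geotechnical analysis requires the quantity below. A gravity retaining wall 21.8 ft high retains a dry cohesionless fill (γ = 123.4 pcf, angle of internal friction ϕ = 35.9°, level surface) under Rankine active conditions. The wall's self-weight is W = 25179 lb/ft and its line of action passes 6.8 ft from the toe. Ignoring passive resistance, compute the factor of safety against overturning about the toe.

3.08

K_a = tan²(45° − 35.9°/2) = 0.2607.
P_a = ½K_aγH² = 0.5×0.2607×123.4×21.8² = 7645 lb/ft, acting at H/3 = 7.267 ft above the base.
Overturning moment M_o = P_a × H/3 = 7645 × 7.267 = 55560.
Resisting moment M_r = W × 6.8 = 25179 × 6.8 = 171200.
FS_overturning = M_r/M_o = 171200/55560 = 3.082.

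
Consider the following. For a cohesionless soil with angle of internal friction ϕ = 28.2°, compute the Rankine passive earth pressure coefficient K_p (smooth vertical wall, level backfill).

K_p = (1 + sin φ)/(1 − sin φ) = tan²(45° + 28.2°/2) = 2.792.

2.79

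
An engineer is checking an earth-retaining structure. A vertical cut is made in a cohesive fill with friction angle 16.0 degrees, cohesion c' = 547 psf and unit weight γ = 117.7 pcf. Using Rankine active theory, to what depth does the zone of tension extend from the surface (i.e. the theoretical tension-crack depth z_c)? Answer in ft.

12.3 ft

K_a = tan²(45° − 16.0°/2) = 0.5678; √K_a = 0.7536.
The active pressure is zero where K_a γ z = 2c√K_a, so z_c = 2c/(γ√K_a) = 2×547/(117.7×0.7536) = 12.33 ft.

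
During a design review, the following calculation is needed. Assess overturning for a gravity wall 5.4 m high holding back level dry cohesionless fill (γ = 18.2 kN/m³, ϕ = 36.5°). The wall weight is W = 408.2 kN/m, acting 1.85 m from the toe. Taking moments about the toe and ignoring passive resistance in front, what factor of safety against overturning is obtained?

K_a = tan²(45° − 36.5°/2) = 0.2541.
P_a = ½K_aγH² = 0.5×0.2541×18.2×5.4² = 67.42 kN/m, acting at H/3 = 1.800 m above the base.
Overturning moment M_o = P_a × H/3 = 67.42 × 1.800 = 121.3.
Resisting moment M_r = W × 1.85 = 408.2 × 1.85 = 755.2.
FS_overturning = M_r/M_o = 755.2/121.3 = 6.223.

6.22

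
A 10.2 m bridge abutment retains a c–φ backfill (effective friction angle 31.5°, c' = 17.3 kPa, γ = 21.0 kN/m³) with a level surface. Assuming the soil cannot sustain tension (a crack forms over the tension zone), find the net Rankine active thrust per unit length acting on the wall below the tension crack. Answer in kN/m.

173 kN/m

K_a = 0.3136; √K_a = 0.5600.
Tension-crack depth z_c = 2c/(γ√K_a) = 2×17.3/(21.0×0.5600) = 2.942 m.
σ_a at base = K_a γ H − 2c√K_a = 0.3136×21.0×10.2 − 2×17.3×0.5600 = 47.80 kPa.
P_a = ½ × 47.80 × (H − z_c) = 0.5×47.80×7.258 = 173.5 kN/m.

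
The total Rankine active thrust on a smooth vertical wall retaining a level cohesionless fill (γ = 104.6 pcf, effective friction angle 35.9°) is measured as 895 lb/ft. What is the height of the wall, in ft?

8.10 ft

K_a = 0.2607. P_a = ½ K_a γ H² ⇒ H = √(2P_a/(K_a γ)).
H = √(2×895/(0.2607×104.6)) = 8.101 ft.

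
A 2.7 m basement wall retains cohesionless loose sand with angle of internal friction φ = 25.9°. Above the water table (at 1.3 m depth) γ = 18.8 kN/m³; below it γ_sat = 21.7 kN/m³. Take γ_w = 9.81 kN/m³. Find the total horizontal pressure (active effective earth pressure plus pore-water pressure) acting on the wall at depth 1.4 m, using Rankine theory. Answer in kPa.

11.0 kPa

K_a = (1 − sin φ)/(1 + sin φ) = 0.3920.
γ' = 21.7 − 9.81 = 11.89 kN/m³.
Effective vertical stress at 1.4 m: σ'_v = 18.8×1.3 + 11.89×0.1000 = 25.63 kPa.
σ'_h = K_a σ'_v = 0.3920 × 25.63 = 10.05 kPa; u = γ_w × 0.1000 = 0.9810 kPa.
Total σ_h = 10.05 + 0.9810 = 11.03 kPa.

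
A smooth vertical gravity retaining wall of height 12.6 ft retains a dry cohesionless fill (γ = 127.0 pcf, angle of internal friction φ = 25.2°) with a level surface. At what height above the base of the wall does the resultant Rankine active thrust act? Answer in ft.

4.20 ft

K_a = 0.4027.
The pressure distribution is triangular, so the resultant acts at H/3 above the base = 12.6/3 = 4.200 ft.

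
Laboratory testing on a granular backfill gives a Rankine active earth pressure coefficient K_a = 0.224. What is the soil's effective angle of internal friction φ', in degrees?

K_a = tan²(45° − φ/2) ⇒ 45° − φ/2 = arctan(√0.224) = 25.33°.
φ = 2(45° − 25.33°) = 39.34°.

39.3°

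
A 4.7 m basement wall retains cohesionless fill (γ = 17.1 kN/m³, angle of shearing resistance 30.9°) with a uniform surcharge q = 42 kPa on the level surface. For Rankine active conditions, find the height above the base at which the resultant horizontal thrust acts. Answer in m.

1.97 m

K_a = 0.3214.
Triangular part P₁ = ½K_aγH² = 60.70 at H/3 = 1.567 m; rectangular part P₂ = K_a q H = 63.45 at H/2 = 2.350 m.
ȳ = (P₁·1.567 + P₂·2.350)/(P₁+P₂) = 1.967 m.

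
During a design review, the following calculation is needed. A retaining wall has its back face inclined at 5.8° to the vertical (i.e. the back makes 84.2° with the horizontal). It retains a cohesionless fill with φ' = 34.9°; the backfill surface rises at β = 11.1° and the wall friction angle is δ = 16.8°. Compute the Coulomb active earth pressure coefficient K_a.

K_a = sin²(α+φ) / [sin²α · sin(α−δ) · (1 + √{sin(φ+δ)sin(φ−β) / (sin(α−δ)sin(α+β))})²].
With α = 84.2°, φ = 34.9°, δ = 16.8°, β = 11.1°: K_a = 0.3318.

0.332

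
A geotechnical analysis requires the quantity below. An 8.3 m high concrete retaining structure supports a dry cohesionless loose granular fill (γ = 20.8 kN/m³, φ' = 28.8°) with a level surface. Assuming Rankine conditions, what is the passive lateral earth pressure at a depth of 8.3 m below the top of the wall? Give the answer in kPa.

494 kPa

K_p = (1 + sin φ)/(1 − sin φ) = 2.859.
σ_h = K_p γ z = 2.859 × 20.8 × 8.3 = 493.6 kPa.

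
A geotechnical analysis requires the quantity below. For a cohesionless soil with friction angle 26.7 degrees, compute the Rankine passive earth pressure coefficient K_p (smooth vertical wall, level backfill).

2.63

K_p = (1 + sin φ)/(1 − sin φ) = tan²(45° + 26.7°/2) = 2.632.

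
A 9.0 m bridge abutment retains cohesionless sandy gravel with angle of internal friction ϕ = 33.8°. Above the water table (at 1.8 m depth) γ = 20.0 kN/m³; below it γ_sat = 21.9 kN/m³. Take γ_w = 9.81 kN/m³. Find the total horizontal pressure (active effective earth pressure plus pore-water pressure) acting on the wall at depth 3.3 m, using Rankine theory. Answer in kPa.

K_a = (1 − sin φ)/(1 + sin φ) = 0.2851.
γ' = 21.9 − 9.81 = 12.09 kN/m³.
Effective vertical stress at 3.3 m: σ'_v = 20.0×1.8 + 12.09×1.50 = 54.13 kPa.
σ'_h = K_a σ'_v = 0.2851 × 54.13 = 15.43 kPa; u = γ_w × 1.50 = 14.71 kPa.
Total σ_h = 15.43 + 14.71 = 30.15 kPa.

30.1 kPa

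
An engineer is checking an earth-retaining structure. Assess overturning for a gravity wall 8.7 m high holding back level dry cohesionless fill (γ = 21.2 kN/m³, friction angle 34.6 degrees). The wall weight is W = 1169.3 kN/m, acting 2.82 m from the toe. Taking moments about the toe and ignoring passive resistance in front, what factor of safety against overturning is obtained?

5.14

K_a = tan²(45° − 34.6°/2) = 0.2756.
P_a = ½K_aγH² = 0.5×0.2756×21.2×8.7² = 221.1 kN/m, acting at H/3 = 2.900 m above the base.
Overturning moment M_o = P_a × H/3 = 221.1 × 2.900 = 641.3.
Resisting moment M_r = W × 2.82 = 1169.3 × 2.82 = 3297.
FS_overturning = M_r/M_o = 3297/641.3 = 5.142.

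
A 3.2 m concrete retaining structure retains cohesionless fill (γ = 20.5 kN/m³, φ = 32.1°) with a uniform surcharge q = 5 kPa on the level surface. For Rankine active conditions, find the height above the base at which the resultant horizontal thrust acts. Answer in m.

K_a = 0.3060.
Triangular part P₁ = ½K_aγH² = 32.12 at H/3 = 1.067 m; rectangular part P₂ = K_a q H = 4.896 at H/2 = 1.600 m.
ȳ = (P₁·1.067 + P₂·1.600)/(P₁+P₂) = 1.137 m.

1.14 m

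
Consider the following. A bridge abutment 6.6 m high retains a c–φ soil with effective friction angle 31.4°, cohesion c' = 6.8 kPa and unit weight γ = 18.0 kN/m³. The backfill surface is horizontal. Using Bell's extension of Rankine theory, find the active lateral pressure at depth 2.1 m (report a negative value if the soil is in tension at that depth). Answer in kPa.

4.27 kPa

K_a = (1 − sin φ)/(1 + sin φ) = 0.3149.
σ_a = K_a γ z − 2c√K_a = 0.3149×18.0×2.1 − 2×6.8×0.5612 = 4.272 kPa.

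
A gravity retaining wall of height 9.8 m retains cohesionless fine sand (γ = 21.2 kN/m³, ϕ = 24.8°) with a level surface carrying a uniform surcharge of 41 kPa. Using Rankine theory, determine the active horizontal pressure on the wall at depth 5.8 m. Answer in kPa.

67.1 kPa

K_a = (1 − sin φ)/(1 + sin φ) = 0.4090.
σ_v = γz + q = 21.2 × 5.8 + 41 = 164.0 kPa.
σ_h = K_a σ_v = 0.4090 × 164.0 = 67.06 kPa.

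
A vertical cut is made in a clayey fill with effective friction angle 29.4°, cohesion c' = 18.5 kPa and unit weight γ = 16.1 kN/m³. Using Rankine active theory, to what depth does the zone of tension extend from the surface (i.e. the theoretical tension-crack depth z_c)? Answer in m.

K_a = tan²(45° − 29.4°/2) = 0.3415; √K_a = 0.5844.
The active pressure is zero where K_a γ z = 2c√K_a, so z_c = 2c/(γ√K_a) = 2×18.5/(16.1×0.5844) = 3.933 m.

3.93 m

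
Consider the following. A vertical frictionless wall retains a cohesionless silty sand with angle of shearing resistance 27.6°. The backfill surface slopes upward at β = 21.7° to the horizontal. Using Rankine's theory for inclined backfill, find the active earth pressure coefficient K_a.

K_a = cos β · (cos β − √(cos²β − cos²φ)) / (cos β + √(cos²β − cos²φ)).
cos β = 0.9291, cos φ = 0.8862, √(cos²β − cos²φ) = 0.2792.
K_a = 0.9291 × (0.9291 − 0.2792)/(0.9291 + 0.2792) = 0.4998.

0.500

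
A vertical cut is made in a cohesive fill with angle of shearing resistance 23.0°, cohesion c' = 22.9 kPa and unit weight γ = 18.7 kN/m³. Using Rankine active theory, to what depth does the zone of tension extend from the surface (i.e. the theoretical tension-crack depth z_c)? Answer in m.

3.70 m

K_a = tan²(45° − 23.0°/2) = 0.4381; √K_a = 0.6619.
The active pressure is zero where K_a γ z = 2c√K_a, so z_c = 2c/(γ√K_a) = 2×22.9/(18.7×0.6619) = 3.700 m.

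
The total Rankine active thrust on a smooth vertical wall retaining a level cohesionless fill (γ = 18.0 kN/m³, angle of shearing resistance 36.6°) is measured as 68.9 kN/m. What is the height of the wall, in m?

5.50 m

K_a = 0.2530. P_a = ½ K_a γ H² ⇒ H = √(2P_a/(K_a γ)).
H = √(2×68.9/(0.2530×18.0)) = 5.501 m.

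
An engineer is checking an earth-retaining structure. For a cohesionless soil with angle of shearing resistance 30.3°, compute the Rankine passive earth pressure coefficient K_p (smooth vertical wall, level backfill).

K_p = (1 + sin φ)/(1 − sin φ) = tan²(45° + 30.3°/2) = 3.037.

3.04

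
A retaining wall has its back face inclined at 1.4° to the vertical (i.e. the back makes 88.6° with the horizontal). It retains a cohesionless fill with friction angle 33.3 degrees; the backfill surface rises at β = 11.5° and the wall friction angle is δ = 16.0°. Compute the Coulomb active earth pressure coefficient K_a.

0.316

K_a = sin²(α+φ) / [sin²α · sin(α−δ) · (1 + √{sin(φ+δ)sin(φ−β) / (sin(α−δ)sin(α+β))})²].
With α = 88.6°, φ = 33.3°, δ = 16.0°, β = 11.5°: K_a = 0.3156.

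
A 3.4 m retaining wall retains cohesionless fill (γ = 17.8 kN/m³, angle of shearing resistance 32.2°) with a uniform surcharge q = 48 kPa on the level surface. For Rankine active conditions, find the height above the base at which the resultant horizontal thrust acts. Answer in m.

1.48 m

K_a = 0.3047.
Triangular part P₁ = ½K_aγH² = 31.35 at H/3 = 1.133 m; rectangular part P₂ = K_a q H = 49.73 at H/2 = 1.700 m.
ȳ = (P₁·1.133 + P₂·1.700)/(P₁+P₂) = 1.481 m.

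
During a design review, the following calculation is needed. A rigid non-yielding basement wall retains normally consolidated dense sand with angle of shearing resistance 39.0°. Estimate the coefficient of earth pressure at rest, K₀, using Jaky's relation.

K₀ = 1 − sin φ' = 1 − sin 39.0° = 0.3707.

0.371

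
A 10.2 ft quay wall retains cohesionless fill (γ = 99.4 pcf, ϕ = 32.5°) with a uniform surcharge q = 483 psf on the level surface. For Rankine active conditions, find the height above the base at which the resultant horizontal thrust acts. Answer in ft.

K_a = 0.3010.
Triangular part P₁ = ½K_aγH² = 1556 at H/3 = 3.400 ft; rectangular part P₂ = K_a q H = 1483 at H/2 = 5.100 ft.
ȳ = (P₁·3.400 + P₂·5.100)/(P₁+P₂) = 4.229 ft.

4.23 ft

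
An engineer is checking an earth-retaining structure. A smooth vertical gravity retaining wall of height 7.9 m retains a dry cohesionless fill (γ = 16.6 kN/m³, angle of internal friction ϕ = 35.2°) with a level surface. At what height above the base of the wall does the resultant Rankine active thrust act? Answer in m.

2.63 m

K_a = 0.2687.
The pressure distribution is triangular, so the resultant acts at H/3 above the base = 7.9/3 = 2.633 m.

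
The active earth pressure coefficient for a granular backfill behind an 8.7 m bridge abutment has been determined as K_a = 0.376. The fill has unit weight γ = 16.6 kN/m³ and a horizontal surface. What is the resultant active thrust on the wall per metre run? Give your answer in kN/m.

P = ½ K_a γ H² = 0.5 × 0.376 × 16.6 × 8.7² = 236.2 kN/m.

236 kN/m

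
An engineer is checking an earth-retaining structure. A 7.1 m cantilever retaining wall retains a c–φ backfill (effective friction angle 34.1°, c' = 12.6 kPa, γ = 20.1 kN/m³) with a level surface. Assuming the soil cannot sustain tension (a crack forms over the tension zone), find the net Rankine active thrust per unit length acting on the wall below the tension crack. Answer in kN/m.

63.5 kN/m

K_a = 0.2815; √K_a = 0.5306.
Tension-crack depth z_c = 2c/(γ√K_a) = 2×12.6/(20.1×0.5306) = 2.363 m.
σ_a at base = K_a γ H − 2c√K_a = 0.2815×20.1×7.1 − 2×12.6×0.5306 = 26.81 kPa.
P_a = ½ × 26.81 × (H − z_c) = 0.5×26.81×4.737 = 63.49 kN/m.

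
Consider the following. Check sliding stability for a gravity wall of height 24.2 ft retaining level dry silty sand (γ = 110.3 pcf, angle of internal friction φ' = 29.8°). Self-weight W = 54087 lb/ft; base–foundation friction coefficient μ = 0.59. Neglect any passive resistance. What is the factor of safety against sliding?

K_a = tan²(45° − 29.8°/2) = 0.3360.
P_a = ½K_aγH² = 0.5×0.3360×110.3×24.2² = 10850 lb/ft, acting at H/3 = 8.067 ft above the base.
FS_sliding = μW / P_a = 0.59×54087 / 10850 = 2.940.

2.94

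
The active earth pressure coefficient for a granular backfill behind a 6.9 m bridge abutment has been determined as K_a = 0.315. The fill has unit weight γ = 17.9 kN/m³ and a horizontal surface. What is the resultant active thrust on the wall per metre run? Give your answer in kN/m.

134 kN/m

P = ½ K_a γ H² = 0.5 × 0.315 × 17.9 × 6.9² = 134.2 kN/m.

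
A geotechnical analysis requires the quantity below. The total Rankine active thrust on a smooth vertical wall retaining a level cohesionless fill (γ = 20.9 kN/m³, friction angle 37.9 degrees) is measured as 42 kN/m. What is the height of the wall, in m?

K_a = 0.2389. P_a = ½ K_a γ H² ⇒ H = √(2P_a/(K_a γ)).
H = √(2×42/(0.2389×20.9)) = 4.101 m.

4.10 m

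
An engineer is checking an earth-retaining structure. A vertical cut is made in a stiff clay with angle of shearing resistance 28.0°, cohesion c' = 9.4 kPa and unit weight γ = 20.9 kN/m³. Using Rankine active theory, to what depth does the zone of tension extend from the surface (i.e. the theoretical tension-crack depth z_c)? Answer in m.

1.50 m

K_a = tan²(45° − 28.0°/2) = 0.3610; √K_a = 0.6009.
The active pressure is zero where K_a γ z = 2c√K_a, so z_c = 2c/(γ√K_a) = 2×9.4/(20.9×0.6009) = 1.497 m.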